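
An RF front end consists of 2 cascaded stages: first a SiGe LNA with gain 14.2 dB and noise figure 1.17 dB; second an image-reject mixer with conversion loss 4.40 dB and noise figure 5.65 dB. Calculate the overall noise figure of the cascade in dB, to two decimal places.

Convert to linear (a loss of L dB is a gain of −L dB): F_i = 10^(NF_i/10), G_i = 10^(G_i,dB/10)
  Stage 1: F_1 = 10^(1.17/10) = 1.309, G_1 = 10^(14.2/10) = 26.30
  Stage 2: F_2 = 10^(5.65/10) = 3.673, G_2 = 10^(−4.40/10) = 0.3631
Friis cascade:
  F = 1.309 + (3.673 − 1)/26.30 = 1.411
NF = 10 log₁₀(1.411) = 1.49 dB

1.49 dB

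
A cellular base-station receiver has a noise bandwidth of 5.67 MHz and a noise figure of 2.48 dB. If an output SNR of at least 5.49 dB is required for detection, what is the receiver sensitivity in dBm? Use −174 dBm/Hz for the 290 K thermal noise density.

−98.5 dBm

Sensitivity = −174 + 10 log₁₀(B) + NF + SNR_min
= −174 + 67.54 + 2.48 + 5.49
= −98.49 dBm → −98.5 dBm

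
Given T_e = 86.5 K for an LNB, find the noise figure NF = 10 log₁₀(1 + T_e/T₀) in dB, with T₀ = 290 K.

1.13 dB

F = 1 + T_e/T₀ = 1 + 86.5/290 = 1.29828
NF = 10 log₁₀(1.29828) = 1.13 dB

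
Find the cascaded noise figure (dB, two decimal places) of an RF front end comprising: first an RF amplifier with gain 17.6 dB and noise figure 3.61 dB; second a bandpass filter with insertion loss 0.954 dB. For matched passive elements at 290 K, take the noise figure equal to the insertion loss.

3.62 dB

Convert to linear (a loss of L dB is a gain of −L dB): F_i = 10^(NF_i/10), G_i = 10^(G_i,dB/10)
  Stage 1: F_1 = 10^(3.61/10) = 2.296, G_1 = 10^(17.6/10) = 57.54
  Stage 2: F_2 = 10^(0.954/10) = 1.246, G_2 = 10^(−0.954/10) = 0.8028
Friis cascade:
  F = 2.296 + (1.246 − 1)/57.54 = 2.300
NF = 10 log₁₀(2.300) = 3.62 dB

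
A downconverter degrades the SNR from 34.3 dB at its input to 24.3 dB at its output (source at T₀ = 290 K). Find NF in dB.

NF (dB) = SNR_in(dB) − SNR_out(dB) when the source is at T₀
NF = 34.3 − 24.3 = 10.0 dB

10.0 dB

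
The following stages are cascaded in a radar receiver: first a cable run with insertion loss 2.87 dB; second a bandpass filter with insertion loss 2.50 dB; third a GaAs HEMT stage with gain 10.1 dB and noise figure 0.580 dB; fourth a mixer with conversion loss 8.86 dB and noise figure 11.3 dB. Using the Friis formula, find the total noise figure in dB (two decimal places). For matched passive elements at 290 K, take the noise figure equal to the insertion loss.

9.11 dB

Convert to linear (a loss of L dB is a gain of −L dB): F_i = 10^(NF_i/10), G_i = 10^(G_i,dB/10)
  Stage 1: F_1 = 10^(2.87/10) = 1.936, G_1 = 10^(−2.87/10) = 0.5164
  Stage 2: F_2 = 10^(2.50/10) = 1.778, G_2 = 10^(−2.50/10) = 0.5623
  Stage 3: F_3 = 10^(0.580/10) = 1.143, G_3 = 10^(10.1/10) = 10.23
  Stage 4: F_4 = 10^(11.3/10) = 13.49, G_4 = 10^(−8.86/10) = 0.1300
Friis cascade:
  F = 1.936 + (1.778 − 1)/0.5164 + (1.143 − 1)/0.2904 + (13.49 − 1)/2.972 = 8.138
NF = 10 log₁₀(8.138) = 9.11 dB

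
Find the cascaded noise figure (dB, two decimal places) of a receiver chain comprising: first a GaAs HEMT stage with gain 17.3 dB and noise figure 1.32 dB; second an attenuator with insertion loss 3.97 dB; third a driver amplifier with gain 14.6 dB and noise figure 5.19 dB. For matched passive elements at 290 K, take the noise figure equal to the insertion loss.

1.73 dB

Convert to linear (a loss of L dB is a gain of −L dB): F_i = 10^(NF_i/10), G_i = 10^(G_i,dB/10)
  Stage 1: F_1 = 10^(1.32/10) = 1.355, G_1 = 10^(17.3/10) = 53.70
  Stage 2: F_2 = 10^(3.97/10) = 2.495, G_2 = 10^(−3.97/10) = 0.4009
  Stage 3: F_3 = 10^(5.19/10) = 3.304, G_3 = 10^(14.6/10) = 28.84
Friis cascade:
  F = 1.355 + (2.495 − 1)/53.70 + (3.304 − 1)/21.53 = 1.490
NF = 10 log₁₀(1.490) = 1.73 dB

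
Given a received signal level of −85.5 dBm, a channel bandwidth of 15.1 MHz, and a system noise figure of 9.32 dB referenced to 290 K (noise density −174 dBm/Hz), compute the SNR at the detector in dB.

7.4 dB

Noise floor: N = −174 + 10 log₁₀(B) + NF
10 log₁₀(1.51×10⁷) = 71.79 dB
N = −174 + 71.79 + 9.32 = −92.89 dBm
SNR = P_sig − N = −85.5 − (−92.89) = 7.39 dB → 7.4 dB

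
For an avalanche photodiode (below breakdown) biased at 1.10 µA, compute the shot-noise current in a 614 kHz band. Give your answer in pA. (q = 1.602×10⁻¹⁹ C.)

465 pA

I_n = √(2qI·B)
2qI·B = 2 × 1.602×10⁻¹⁹ × 1.10×10⁻⁶ × 6.14×10⁵ = 2.16×10⁻¹⁹ A²
I_n = √(2.16×10⁻¹⁹) = 4.65×10⁻¹⁰ A = 465 pA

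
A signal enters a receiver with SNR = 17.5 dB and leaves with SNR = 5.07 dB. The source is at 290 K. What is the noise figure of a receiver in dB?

NF (dB) = SNR_in(dB) − SNR_out(dB) when the source is at T₀
NF = 17.5 − 5.07 = 12.43 dB

12.43 dB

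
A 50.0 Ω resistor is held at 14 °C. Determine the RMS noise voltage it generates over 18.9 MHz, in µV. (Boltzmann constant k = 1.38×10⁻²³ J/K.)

3.87 µV

T = 14 °C + 273.15 = 287.15 K
V_n = √(4kTRB)
4kTRB = 4 × 1.38×10⁻²³ × 287.15 × 5.00×10¹ × 1.89×10⁷ = 1.50×10⁻¹¹ V²
V_n = √(1.50×10⁻¹¹) = 3.87×10⁻⁶ V = 3.87 µV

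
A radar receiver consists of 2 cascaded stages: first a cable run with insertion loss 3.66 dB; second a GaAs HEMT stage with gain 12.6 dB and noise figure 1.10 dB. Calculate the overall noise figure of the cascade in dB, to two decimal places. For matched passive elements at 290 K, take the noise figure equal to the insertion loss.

Convert to linear (a loss of L dB is a gain of −L dB): F_i = 10^(NF_i/10), G_i = 10^(G_i,dB/10)
  Stage 1: F_1 = 10^(3.66/10) = 2.323, G_1 = 10^(−3.66/10) = 0.4305
  Stage 2: F_2 = 10^(1.10/10) = 1.288, G_2 = 10^(12.6/10) = 18.20
Friis cascade:
  F = 2.323 + (1.288 − 1)/0.4305 = 2.992
NF = 10 log₁₀(2.992) = 4.76 dB

4.76 dB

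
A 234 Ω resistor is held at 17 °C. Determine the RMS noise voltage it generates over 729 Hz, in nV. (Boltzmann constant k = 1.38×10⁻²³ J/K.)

T = 17 °C + 273.15 = 290.15 K
V_n = √(4kTRB)
4kTRB = 4 × 1.38×10⁻²³ × 290.15 × 2.34×10² × 7.29×10² = 2.73×10⁻¹⁵ V²
V_n = √(2.73×10⁻¹⁵) = 5.23×10⁻⁸ V = 52.3 nV

52.3 nV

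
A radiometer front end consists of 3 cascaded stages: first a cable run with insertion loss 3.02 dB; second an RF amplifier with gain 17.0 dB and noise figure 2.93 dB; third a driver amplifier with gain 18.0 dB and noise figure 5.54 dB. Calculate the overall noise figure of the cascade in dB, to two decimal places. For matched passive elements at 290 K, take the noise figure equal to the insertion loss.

Convert to linear (a loss of L dB is a gain of −L dB): F_i = 10^(NF_i/10), G_i = 10^(G_i,dB/10)
  Stage 1: F_1 = 10^(3.02/10) = 2.004, G_1 = 10^(−3.02/10) = 0.4989
  Stage 2: F_2 = 10^(2.93/10) = 1.963, G_2 = 10^(17.0/10) = 50.12
  Stage 3: F_3 = 10^(5.54/10) = 3.581, G_3 = 10^(18.0/10) = 63.10
Friis cascade:
  F = 2.004 + (1.963 − 1)/0.4989 + (3.581 − 1)/25.00 = 4.039
NF = 10 log₁₀(4.039) = 6.06 dB

6.06 dB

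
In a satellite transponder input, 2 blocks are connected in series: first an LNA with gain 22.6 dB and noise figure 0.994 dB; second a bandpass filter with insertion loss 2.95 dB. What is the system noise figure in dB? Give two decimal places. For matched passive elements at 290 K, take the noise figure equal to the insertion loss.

1.01 dB

Convert to linear (a loss of L dB is a gain of −L dB): F_i = 10^(NF_i/10), G_i = 10^(G_i,dB/10)
  Stage 1: F_1 = 10^(0.994/10) = 1.257, G_1 = 10^(22.6/10) = 182.0
  Stage 2: F_2 = 10^(2.95/10) = 1.972, G_2 = 10^(−2.95/10) = 0.5070
Friis cascade:
  F = 1.257 + (1.972 − 1)/182.0 = 1.263
NF = 10 log₁₀(1.263) = 1.01 dB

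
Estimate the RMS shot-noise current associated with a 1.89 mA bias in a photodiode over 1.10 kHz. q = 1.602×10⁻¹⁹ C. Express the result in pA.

816 pA

I_n = √(2qI·B)
2qI·B = 2 × 1.602×10⁻¹⁹ × 1.89×10⁻³ × 1.10×10³ = 6.66×10⁻¹⁹ A²
I_n = √(6.66×10⁻¹⁹) = 8.16×10⁻¹⁰ A = 816 pA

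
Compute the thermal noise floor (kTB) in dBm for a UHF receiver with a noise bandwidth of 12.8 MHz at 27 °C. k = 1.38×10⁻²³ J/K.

T = 27 °C + 273.15 = 300.15 K
P_n = kTB = 1.38×10⁻²³ × 300.15 × 1.28×10⁷ = 5.30×10⁻¹⁴ W
In dBm: 10 log₁₀(5.30×10⁻¹⁴ / 10⁻³) = −102.8 dBm

−102.8 dBm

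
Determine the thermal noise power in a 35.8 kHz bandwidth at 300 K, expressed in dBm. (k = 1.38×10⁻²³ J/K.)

−128.3 dBm

P_n = kTB = 1.38×10⁻²³ × 300 × 3.58×10⁴ = 1.48×10⁻¹⁶ W
In dBm: 10 log₁₀(1.48×10⁻¹⁶ / 10⁻³) = −128.3 dBm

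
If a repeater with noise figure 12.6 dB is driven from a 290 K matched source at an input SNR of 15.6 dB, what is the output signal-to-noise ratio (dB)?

By definition F = SNR_in/SNR_out, so in dB: SNR_out = SNR_in − NF
SNR_out = 15.6 − 12.6 = 3.0 dB

3.0 dB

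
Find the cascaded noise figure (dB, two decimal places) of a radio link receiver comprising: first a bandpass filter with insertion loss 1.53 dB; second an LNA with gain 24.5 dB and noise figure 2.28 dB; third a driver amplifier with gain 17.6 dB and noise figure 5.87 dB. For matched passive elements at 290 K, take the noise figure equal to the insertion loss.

Convert to linear (a loss of L dB is a gain of −L dB): F_i = 10^(NF_i/10), G_i = 10^(G_i,dB/10)
  Stage 1: F_1 = 10^(1.53/10) = 1.422, G_1 = 10^(−1.53/10) = 0.7031
  Stage 2: F_2 = 10^(2.28/10) = 1.690, G_2 = 10^(24.5/10) = 281.8
  Stage 3: F_3 = 10^(5.87/10) = 3.864, G_3 = 10^(17.6/10) = 57.54
Friis cascade:
  F = 1.422 + (1.690 − 1)/0.7031 + (3.864 − 1)/198.2 = 2.419
NF = 10 log₁₀(2.419) = 3.84 dB

3.84 dB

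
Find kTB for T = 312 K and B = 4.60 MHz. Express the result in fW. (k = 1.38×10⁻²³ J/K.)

19.8 fW

P_n = kTB = 1.38×10⁻²³ × 312 × 4.60×10⁶ = 1.98×10⁻¹⁴ W = 19.8 fW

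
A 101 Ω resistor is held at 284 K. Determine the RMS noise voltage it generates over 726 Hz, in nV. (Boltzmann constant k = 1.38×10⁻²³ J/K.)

33.9 nV

V_n = √(4kTRB)
4kTRB = 4 × 1.38×10⁻²³ × 284 × 1.01×10² × 7.26×10² = 1.15×10⁻¹⁵ V²
V_n = √(1.15×10⁻¹⁵) = 3.39×10⁻⁸ V = 33.9 nV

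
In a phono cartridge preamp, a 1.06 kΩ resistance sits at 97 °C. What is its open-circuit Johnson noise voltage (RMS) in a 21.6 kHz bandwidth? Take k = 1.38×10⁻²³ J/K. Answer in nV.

684 nV

T = 97 °C + 273.15 = 370.15 K
V_n = √(4kTRB)
4kTRB = 4 × 1.38×10⁻²³ × 370.15 × 1.06×10³ × 2.16×10⁴ = 4.68×10⁻¹³ V²
V_n = √(4.68×10⁻¹³) = 6.84×10⁻⁷ V = 684 nV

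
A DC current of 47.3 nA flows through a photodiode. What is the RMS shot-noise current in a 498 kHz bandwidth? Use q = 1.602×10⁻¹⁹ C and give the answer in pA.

86.9 pA

I_n = √(2qI·B)
2qI·B = 2 × 1.602×10⁻¹⁹ × 4.73×10⁻⁸ × 4.98×10⁵ = 7.55×10⁻²¹ A²
I_n = √(7.55×10⁻²¹) = 8.69×10⁻¹¹ A = 86.9 pA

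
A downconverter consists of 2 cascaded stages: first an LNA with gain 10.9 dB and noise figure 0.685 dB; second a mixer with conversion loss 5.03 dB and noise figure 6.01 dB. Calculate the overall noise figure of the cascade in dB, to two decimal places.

Convert to linear (a loss of L dB is a gain of −L dB): F_i = 10^(NF_i/10), G_i = 10^(G_i,dB/10)
  Stage 1: F_1 = 10^(0.685/10) = 1.171, G_1 = 10^(10.9/10) = 12.30
  Stage 2: F_2 = 10^(6.01/10) = 3.990, G_2 = 10^(−5.03/10) = 0.3141
Friis cascade:
  F = 1.171 + (3.990 − 1)/12.30 = 1.414
NF = 10 log₁₀(1.414) = 1.50 dB

1.50 dB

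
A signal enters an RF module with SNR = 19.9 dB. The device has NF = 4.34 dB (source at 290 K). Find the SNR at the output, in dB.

By definition F = SNR_in/SNR_out, so in dB: SNR_out = SNR_in − NF
SNR_out = 19.9 − 4.34 = 15.56 dB

15.56 dB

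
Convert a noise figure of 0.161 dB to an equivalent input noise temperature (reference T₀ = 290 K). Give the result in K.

F = 10^(0.161/10) = 1.03777
T_e = (F − 1)·T₀ = (1.03777 − 1) × 290 = 11.0 K

11.0 K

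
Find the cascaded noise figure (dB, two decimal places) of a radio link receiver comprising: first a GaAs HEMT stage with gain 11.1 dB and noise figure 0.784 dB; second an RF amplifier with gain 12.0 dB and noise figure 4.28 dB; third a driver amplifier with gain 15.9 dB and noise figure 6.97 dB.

1.30 dB

Convert to linear (a loss of L dB is a gain of −L dB): F_i = 10^(NF_i/10), G_i = 10^(G_i,dB/10)
  Stage 1: F_1 = 10^(0.784/10) = 1.198, G_1 = 10^(11.1/10) = 12.88
  Stage 2: F_2 = 10^(4.28/10) = 2.679, G_2 = 10^(12.0/10) = 15.85
  Stage 3: F_3 = 10^(6.97/10) = 4.977, G_3 = 10^(15.9/10) = 38.90
Friis cascade:
  F = 1.198 + (2.679 − 1)/12.88 + (4.977 − 1)/204.2 = 1.348
NF = 10 log₁₀(1.348) = 1.30 dB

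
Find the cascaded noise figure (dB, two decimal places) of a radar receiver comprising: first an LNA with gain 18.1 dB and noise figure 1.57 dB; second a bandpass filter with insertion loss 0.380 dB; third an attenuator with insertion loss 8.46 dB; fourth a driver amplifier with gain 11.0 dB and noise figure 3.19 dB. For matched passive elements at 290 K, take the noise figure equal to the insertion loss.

2.22 dB

Convert to linear (a loss of L dB is a gain of −L dB): F_i = 10^(NF_i/10), G_i = 10^(G_i,dB/10)
  Stage 1: F_1 = 10^(1.57/10) = 1.435, G_1 = 10^(18.1/10) = 64.57
  Stage 2: F_2 = 10^(0.380/10) = 1.091, G_2 = 10^(−0.380/10) = 0.9162
  Stage 3: F_3 = 10^(8.46/10) = 7.015, G_3 = 10^(−8.46/10) = 0.1426
  Stage 4: F_4 = 10^(3.19/10) = 2.084, G_4 = 10^(11.0/10) = 12.59
Friis cascade:
  F = 1.435 + (1.091 − 1)/64.57 + (7.015 − 1)/59.16 + (2.084 − 1)/8.433 = 1.667
NF = 10 log₁₀(1.667) = 2.22 dB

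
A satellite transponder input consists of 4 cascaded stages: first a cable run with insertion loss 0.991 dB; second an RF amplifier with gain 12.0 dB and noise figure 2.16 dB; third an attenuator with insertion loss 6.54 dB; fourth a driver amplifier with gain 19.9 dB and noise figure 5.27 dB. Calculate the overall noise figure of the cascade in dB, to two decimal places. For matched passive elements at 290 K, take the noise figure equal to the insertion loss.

5.04 dB

Convert to linear (a loss of L dB is a gain of −L dB): F_i = 10^(NF_i/10), G_i = 10^(G_i,dB/10)
  Stage 1: F_1 = 10^(0.991/10) = 1.256, G_1 = 10^(−0.991/10) = 0.7960
  Stage 2: F_2 = 10^(2.16/10) = 1.644, G_2 = 10^(12.0/10) = 15.85
  Stage 3: F_3 = 10^(6.54/10) = 4.508, G_3 = 10^(−6.54/10) = 0.2218
  Stage 4: F_4 = 10^(5.27/10) = 3.365, G_4 = 10^(19.9/10) = 97.72
Friis cascade:
  F = 1.256 + (1.644 − 1)/0.7960 + (4.508 − 1)/12.62 + (3.365 − 1)/2.798 = 3.189
NF = 10 log₁₀(3.189) = 5.04 dB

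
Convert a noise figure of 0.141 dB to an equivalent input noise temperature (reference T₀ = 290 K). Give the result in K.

9.57 K

F = 10^(0.141/10) = 1.033
T_e = (F − 1)·T₀ = (1.033 − 1) × 290 = 9.57 K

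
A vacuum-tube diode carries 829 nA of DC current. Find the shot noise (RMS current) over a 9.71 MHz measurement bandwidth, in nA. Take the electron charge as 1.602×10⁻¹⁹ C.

1.61 nA

I_n = √(2qI·B)
2qI·B = 2 × 1.602×10⁻¹⁹ × 8.29×10⁻⁷ × 9.71×10⁶ = 2.58×10⁻¹⁸ A²
I_n = √(2.58×10⁻¹⁸) = 1.61×10⁻⁹ A = 1.61 nA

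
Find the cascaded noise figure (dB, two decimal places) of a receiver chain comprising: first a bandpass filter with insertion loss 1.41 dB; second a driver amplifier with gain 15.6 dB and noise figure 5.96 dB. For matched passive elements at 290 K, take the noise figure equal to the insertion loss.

7.37 dB

Convert to linear (a loss of L dB is a gain of −L dB): F_i = 10^(NF_i/10), G_i = 10^(G_i,dB/10)
  Stage 1: F_1 = 10^(1.41/10) = 1.384, G_1 = 10^(−1.41/10) = 0.7228
  Stage 2: F_2 = 10^(5.96/10) = 3.945, G_2 = 10^(15.6/10) = 36.31
Friis cascade:
  F = 1.384 + (3.945 − 1)/0.7228 = 5.458
NF = 10 log₁₀(5.458) = 7.37 dB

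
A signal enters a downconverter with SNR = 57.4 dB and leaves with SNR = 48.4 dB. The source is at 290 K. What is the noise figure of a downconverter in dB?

9.0 dB

NF (dB) = SNR_in(dB) − SNR_out(dB) when the source is at T₀
NF = 57.4 − 48.4 = 9.0 dB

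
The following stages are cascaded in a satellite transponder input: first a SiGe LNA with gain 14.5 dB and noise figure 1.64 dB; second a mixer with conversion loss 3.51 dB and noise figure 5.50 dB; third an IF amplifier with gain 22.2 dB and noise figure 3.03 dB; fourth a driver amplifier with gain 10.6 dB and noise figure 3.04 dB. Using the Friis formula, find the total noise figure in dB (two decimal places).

2.12 dB

Convert to linear (a loss of L dB is a gain of −L dB): F_i = 10^(NF_i/10), G_i = 10^(G_i,dB/10)
  Stage 1: F_1 = 10^(1.64/10) = 1.459, G_1 = 10^(14.5/10) = 28.18
  Stage 2: F_2 = 10^(5.50/10) = 3.548, G_2 = 10^(−3.51/10) = 0.4457
  Stage 3: F_3 = 10^(3.03/10) = 2.009, G_3 = 10^(22.2/10) = 166.0
  Stage 4: F_4 = 10^(3.04/10) = 2.014, G_4 = 10^(10.6/10) = 11.48
Friis cascade:
  F = 1.459 + (3.548 − 1)/28.18 + (2.009 − 1)/12.56 + (2.014 − 1)/2084 = 1.630
NF = 10 log₁₀(1.630) = 2.12 dB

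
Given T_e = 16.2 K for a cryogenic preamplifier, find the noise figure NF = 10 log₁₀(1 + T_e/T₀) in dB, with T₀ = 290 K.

0.236 dB

F = 1 + T_e/T₀ = 1 + 16.2/290 = 1.05586
NF = 10 log₁₀(1.05586) = 0.236 dB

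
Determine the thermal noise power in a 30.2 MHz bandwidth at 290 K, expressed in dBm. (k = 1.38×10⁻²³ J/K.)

−99.2 dBm

P_n = kTB = 1.38×10⁻²³ × 290 × 3.02×10⁷ = 1.21×10⁻¹³ W
In dBm: 10 log₁₀(1.21×10⁻¹³ / 10⁻³) = −99.2 dBm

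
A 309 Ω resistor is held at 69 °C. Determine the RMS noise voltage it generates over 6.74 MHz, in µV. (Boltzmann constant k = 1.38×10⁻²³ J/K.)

6.27 µV

T = 69 °C + 273.15 = 342.15 K
V_n = √(4kTRB)
4kTRB = 4 × 1.38×10⁻²³ × 342.15 × 3.09×10² × 6.74×10⁶ = 3.93×10⁻¹¹ V²
V_n = √(3.93×10⁻¹¹) = 6.27×10⁻⁶ V = 6.27 µV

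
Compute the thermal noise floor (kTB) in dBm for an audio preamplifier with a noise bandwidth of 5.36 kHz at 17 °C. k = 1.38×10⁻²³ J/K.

−136.7 dBm

T = 17 °C + 273.15 = 290.15 K
P_n = kTB = 1.38×10⁻²³ × 290.15 × 5.36×10³ = 2.15×10⁻¹⁷ W
In dBm: 10 log₁₀(2.15×10⁻¹⁷ / 10⁻³) = −136.7 dBm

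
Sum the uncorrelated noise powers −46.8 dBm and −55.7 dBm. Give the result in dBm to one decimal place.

−46.3 dBm

Convert to linear, add, convert back:
P₁ = 2.09×10⁻⁸ W, P₂ = 2.69×10⁻⁹ W
P_tot = 2.36×10⁻⁸ W → 10 log₁₀(P_tot / 10⁻³) = −46.3 dBm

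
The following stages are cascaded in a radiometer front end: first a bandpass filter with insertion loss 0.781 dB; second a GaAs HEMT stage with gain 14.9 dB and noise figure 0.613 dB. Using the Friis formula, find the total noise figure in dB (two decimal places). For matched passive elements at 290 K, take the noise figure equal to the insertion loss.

1.39 dB

Convert to linear (a loss of L dB is a gain of −L dB): F_i = 10^(NF_i/10), G_i = 10^(G_i,dB/10)
  Stage 1: F_1 = 10^(0.781/10) = 1.197, G_1 = 10^(−0.781/10) = 0.8354
  Stage 2: F_2 = 10^(0.613/10) = 1.152, G_2 = 10^(14.9/10) = 30.90
Friis cascade:
  F = 1.197 + (1.152 − 1)/0.8354 = 1.378
NF = 10 log₁₀(1.378) = 1.39 dB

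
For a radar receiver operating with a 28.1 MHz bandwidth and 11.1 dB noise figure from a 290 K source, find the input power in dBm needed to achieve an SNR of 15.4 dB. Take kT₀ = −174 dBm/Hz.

Sensitivity = −174 + 10 log₁₀(B) + NF + SNR_min
= −174 + 74.49 + 11.1 + 15.4
= −73.01 dBm → −73.0 dBm

−73.0 dBm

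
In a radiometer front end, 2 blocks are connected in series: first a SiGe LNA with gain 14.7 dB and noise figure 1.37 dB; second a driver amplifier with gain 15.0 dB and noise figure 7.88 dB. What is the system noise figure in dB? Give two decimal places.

Convert to linear (a loss of L dB is a gain of −L dB): F_i = 10^(NF_i/10), G_i = 10^(G_i,dB/10)
  Stage 1: F_1 = 10^(1.37/10) = 1.371, G_1 = 10^(14.7/10) = 29.51
  Stage 2: F_2 = 10^(7.88/10) = 6.138, G_2 = 10^(15.0/10) = 31.62
Friis cascade:
  F = 1.371 + (6.138 − 1)/29.51 = 1.545
NF = 10 log₁₀(1.545) = 1.89 dB

1.89 dB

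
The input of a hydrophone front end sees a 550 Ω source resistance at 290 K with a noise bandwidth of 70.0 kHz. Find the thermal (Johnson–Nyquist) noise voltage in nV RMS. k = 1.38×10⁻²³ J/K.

V_n = √(4kTRB)
4kTRB = 4 × 1.38×10⁻²³ × 290 × 5.50×10² × 7.00×10⁴ = 6.16×10⁻¹³ V²
V_n = √(6.16×10⁻¹³) = 7.85×10⁻⁷ V = 785 nV

785 nV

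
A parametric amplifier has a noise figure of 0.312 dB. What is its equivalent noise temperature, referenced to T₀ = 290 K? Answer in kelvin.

F = 10^(0.312/10) = 1.07448
T_e = (F − 1)·T₀ = (1.07448 − 1) × 290 = 21.6 K

21.6 K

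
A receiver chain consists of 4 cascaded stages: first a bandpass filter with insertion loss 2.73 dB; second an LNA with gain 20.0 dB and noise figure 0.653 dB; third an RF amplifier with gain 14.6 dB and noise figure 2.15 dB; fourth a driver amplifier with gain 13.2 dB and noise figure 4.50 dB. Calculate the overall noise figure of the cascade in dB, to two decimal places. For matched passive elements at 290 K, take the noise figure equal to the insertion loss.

Convert to linear (a loss of L dB is a gain of −L dB): F_i = 10^(NF_i/10), G_i = 10^(G_i,dB/10)
  Stage 1: F_1 = 10^(2.73/10) = 1.875, G_1 = 10^(−2.73/10) = 0.5333
  Stage 2: F_2 = 10^(0.653/10) = 1.162, G_2 = 10^(20.0/10) = 100.0
  Stage 3: F_3 = 10^(2.15/10) = 1.641, G_3 = 10^(14.6/10) = 28.84
  Stage 4: F_4 = 10^(4.50/10) = 2.818, G_4 = 10^(13.2/10) = 20.89
Friis cascade:
  F = 1.875 + (1.162 − 1)/0.5333 + (1.641 − 1)/53.33 + (2.818 − 1)/1538 = 2.192
NF = 10 log₁₀(2.192) = 3.41 dB

3.41 dB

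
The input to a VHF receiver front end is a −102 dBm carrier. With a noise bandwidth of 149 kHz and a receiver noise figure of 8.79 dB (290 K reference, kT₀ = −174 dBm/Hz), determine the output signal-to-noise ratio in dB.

11.5 dB

Noise floor: N = −174 + 10 log₁₀(B) + NF
10 log₁₀(1.49×10⁵) = 51.73 dB
N = −174 + 51.73 + 8.79 = −113.48 dBm
SNR = P_sig − N = −102 − (−113.48) = 11.48 dB → 11.5 dB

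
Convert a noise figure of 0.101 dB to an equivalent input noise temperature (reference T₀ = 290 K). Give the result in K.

F = 10^(0.101/10) = 1.02353
T_e = (F − 1)·T₀ = (1.02353 − 1) × 290 = 6.82 K

6.82 K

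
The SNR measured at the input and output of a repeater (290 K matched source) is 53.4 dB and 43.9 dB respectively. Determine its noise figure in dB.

9.5 dB

NF (dB) = SNR_in(dB) − SNR_out(dB) when the source is at T₀
NF = 53.4 − 43.9 = 9.5 dB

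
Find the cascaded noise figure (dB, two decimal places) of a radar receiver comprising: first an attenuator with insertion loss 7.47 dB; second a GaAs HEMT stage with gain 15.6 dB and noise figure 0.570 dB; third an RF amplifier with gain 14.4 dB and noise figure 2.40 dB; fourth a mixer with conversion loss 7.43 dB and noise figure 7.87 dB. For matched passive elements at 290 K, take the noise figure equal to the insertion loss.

8.14 dB

Convert to linear (a loss of L dB is a gain of −L dB): F_i = 10^(NF_i/10), G_i = 10^(G_i,dB/10)
  Stage 1: F_1 = 10^(7.47/10) = 5.585, G_1 = 10^(−7.47/10) = 0.1791
  Stage 2: F_2 = 10^(0.570/10) = 1.140, G_2 = 10^(15.6/10) = 36.31
  Stage 3: F_3 = 10^(2.40/10) = 1.738, G_3 = 10^(14.4/10) = 27.54
  Stage 4: F_4 = 10^(7.87/10) = 6.124, G_4 = 10^(−7.43/10) = 0.1807
Friis cascade:
  F = 5.585 + (1.140 − 1)/0.1791 + (1.738 − 1)/6.501 + (6.124 − 1)/179.1 = 6.510
NF = 10 log₁₀(6.510) = 8.14 dB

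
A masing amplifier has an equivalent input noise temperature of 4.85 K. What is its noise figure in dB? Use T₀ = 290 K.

0.072 dB

F = 1 + T_e/T₀ = 1 + 4.85/290 = 1.01672
NF = 10 log₁₀(1.01672) = 0.072 dB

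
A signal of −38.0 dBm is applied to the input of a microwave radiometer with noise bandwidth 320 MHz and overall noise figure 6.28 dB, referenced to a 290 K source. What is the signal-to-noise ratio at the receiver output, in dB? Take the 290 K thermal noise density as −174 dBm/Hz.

44.7 dB

Noise floor: N = −174 + 10 log₁₀(B) + NF
10 log₁₀(3.20×10⁸) = 85.05 dB
N = −174 + 85.05 + 6.28 = −82.67 dBm
SNR = P_sig − N = −38.0 − (−82.67) = 44.67 dB → 44.7 dB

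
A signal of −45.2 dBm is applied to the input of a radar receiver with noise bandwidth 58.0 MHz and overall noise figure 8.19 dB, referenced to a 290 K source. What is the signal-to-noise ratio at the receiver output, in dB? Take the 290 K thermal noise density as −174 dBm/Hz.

Noise floor: N = −174 + 10 log₁₀(B) + NF
10 log₁₀(5.80×10⁷) = 77.63 dB
N = −174 + 77.63 + 8.19 = −88.18 dBm
SNR = P_sig − N = −45.2 − (−88.18) = 42.98 dB → 43.0 dB

43.0 dB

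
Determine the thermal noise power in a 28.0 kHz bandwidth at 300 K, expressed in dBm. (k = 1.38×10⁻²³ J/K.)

P_n = kTB = 1.38×10⁻²³ × 300 × 2.80×10⁴ = 1.16×10⁻¹⁶ W
In dBm: 10 log₁₀(1.16×10⁻¹⁶ / 10⁻³) = −129.4 dBm

−129.4 dBm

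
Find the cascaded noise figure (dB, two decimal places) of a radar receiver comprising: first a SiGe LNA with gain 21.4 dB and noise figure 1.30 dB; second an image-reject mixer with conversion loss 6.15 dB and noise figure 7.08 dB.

1.39 dB

Convert to linear (a loss of L dB is a gain of −L dB): F_i = 10^(NF_i/10), G_i = 10^(G_i,dB/10)
  Stage 1: F_1 = 10^(1.30/10) = 1.349, G_1 = 10^(21.4/10) = 138.0
  Stage 2: F_2 = 10^(7.08/10) = 5.105, G_2 = 10^(−6.15/10) = 0.2427
Friis cascade:
  F = 1.349 + (5.105 − 1)/138.0 = 1.379
NF = 10 log₁₀(1.379) = 1.39 dB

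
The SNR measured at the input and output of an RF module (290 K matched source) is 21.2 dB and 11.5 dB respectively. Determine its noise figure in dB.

NF (dB) = SNR_in(dB) − SNR_out(dB) when the source is at T₀
NF = 21.2 − 11.5 = 9.7 dB

9.7 dB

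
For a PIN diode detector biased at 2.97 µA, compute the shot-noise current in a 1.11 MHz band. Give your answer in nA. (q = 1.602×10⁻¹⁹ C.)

1.03 nA

I_n = √(2qI·B)
2qI·B = 2 × 1.602×10⁻¹⁹ × 2.97×10⁻⁶ × 1.11×10⁶ = 1.06×10⁻¹⁸ A²
I_n = √(1.06×10⁻¹⁸) = 1.03×10⁻⁹ A = 1.03 nA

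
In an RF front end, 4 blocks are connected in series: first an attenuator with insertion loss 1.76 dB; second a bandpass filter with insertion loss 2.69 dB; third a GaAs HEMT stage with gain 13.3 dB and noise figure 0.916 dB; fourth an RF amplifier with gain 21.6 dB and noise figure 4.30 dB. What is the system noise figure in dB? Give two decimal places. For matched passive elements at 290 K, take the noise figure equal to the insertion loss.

Convert to linear (a loss of L dB is a gain of −L dB): F_i = 10^(NF_i/10), G_i = 10^(G_i,dB/10)
  Stage 1: F_1 = 10^(1.76/10) = 1.500, G_1 = 10^(−1.76/10) = 0.6668
  Stage 2: F_2 = 10^(2.69/10) = 1.858, G_2 = 10^(−2.69/10) = 0.5383
  Stage 3: F_3 = 10^(0.916/10) = 1.235, G_3 = 10^(13.3/10) = 21.38
  Stage 4: F_4 = 10^(4.30/10) = 2.692, G_4 = 10^(21.6/10) = 144.5
Friis cascade:
  F = 1.500 + (1.858 − 1)/0.6668 + (1.235 − 1)/0.3589 + (2.692 − 1)/7.674 = 3.661
NF = 10 log₁₀(3.661) = 5.64 dB

5.64 dB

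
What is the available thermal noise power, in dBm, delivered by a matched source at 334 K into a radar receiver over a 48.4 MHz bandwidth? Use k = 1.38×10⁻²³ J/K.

−96.5 dBm

P_n = kTB = 1.38×10⁻²³ × 334 × 4.84×10⁷ = 2.23×10⁻¹³ W
In dBm: 10 log₁₀(2.23×10⁻¹³ / 10⁻³) = −96.5 dBm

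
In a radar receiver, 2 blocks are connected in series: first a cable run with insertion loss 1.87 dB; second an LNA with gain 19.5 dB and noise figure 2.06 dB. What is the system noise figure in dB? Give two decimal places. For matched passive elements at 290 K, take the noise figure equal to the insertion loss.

3.93 dB

Convert to linear (a loss of L dB is a gain of −L dB): F_i = 10^(NF_i/10), G_i = 10^(G_i,dB/10)
  Stage 1: F_1 = 10^(1.87/10) = 1.538, G_1 = 10^(−1.87/10) = 0.6501
  Stage 2: F_2 = 10^(2.06/10) = 1.607, G_2 = 10^(19.5/10) = 89.13
Friis cascade:
  F = 1.538 + (1.607 − 1)/0.6501 = 2.472
NF = 10 log₁₀(2.472) = 3.93 dB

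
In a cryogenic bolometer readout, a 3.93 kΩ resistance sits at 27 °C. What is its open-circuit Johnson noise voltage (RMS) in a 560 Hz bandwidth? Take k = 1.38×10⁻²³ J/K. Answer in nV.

T = 27 °C + 273.15 = 300.15 K
V_n = √(4kTRB)
4kTRB = 4 × 1.38×10⁻²³ × 300.15 × 3.93×10³ × 5.60×10² = 3.65×10⁻¹⁴ V²
V_n = √(3.65×10⁻¹⁴) = 1.91×10⁻⁷ V = 191 nV

191 nV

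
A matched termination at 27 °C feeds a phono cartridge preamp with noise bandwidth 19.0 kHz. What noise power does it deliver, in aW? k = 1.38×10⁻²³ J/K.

T = 27 °C + 273.15 = 300.15 K
P_n = kTB = 1.38×10⁻²³ × 300.15 × 1.90×10⁴ = 7.87×10⁻¹⁷ W = 78.7 aW

78.7 aW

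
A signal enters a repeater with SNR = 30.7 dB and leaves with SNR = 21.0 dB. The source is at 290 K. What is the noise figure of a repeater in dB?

NF (dB) = SNR_in(dB) − SNR_out(dB) when the source is at T₀
NF = 30.7 − 21.0 = 9.7 dB

9.7 dB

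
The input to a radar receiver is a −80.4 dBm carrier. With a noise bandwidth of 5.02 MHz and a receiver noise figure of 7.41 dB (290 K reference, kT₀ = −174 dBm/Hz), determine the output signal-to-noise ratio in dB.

Noise floor: N = −174 + 10 log₁₀(B) + NF
10 log₁₀(5.02×10⁶) = 67.01 dB
N = −174 + 67.01 + 7.41 = −99.58 dBm
SNR = P_sig − N = −80.4 − (−99.58) = 19.18 dB → 19.2 dB

19.2 dB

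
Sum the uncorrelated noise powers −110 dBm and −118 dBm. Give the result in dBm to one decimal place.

Convert to linear, add, convert back:
P₁ = 1.00×10⁻¹⁴ W, P₂ = 1.58×10⁻¹⁵ W
P_tot = 1.16×10⁻¹⁴ W → 10 log₁₀(P_tot / 10⁻³) = −109.4 dBm

−109.4 dBm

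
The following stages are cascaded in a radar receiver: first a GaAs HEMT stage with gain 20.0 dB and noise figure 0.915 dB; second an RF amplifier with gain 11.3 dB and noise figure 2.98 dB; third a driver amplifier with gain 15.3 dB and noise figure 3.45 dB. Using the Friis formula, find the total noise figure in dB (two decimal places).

Convert to linear (a loss of L dB is a gain of −L dB): F_i = 10^(NF_i/10), G_i = 10^(G_i,dB/10)
  Stage 1: F_1 = 10^(0.915/10) = 1.235, G_1 = 10^(20.0/10) = 100.0
  Stage 2: F_2 = 10^(2.98/10) = 1.986, G_2 = 10^(11.3/10) = 13.49
  Stage 3: F_3 = 10^(3.45/10) = 2.213, G_3 = 10^(15.3/10) = 33.88
Friis cascade:
  F = 1.235 + (1.986 − 1)/100.0 + (2.213 − 1)/1349 = 1.245
NF = 10 log₁₀(1.245) = 0.95 dB

0.95 dB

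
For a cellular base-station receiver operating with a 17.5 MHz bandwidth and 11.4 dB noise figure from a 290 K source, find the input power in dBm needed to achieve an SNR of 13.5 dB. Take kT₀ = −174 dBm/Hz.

Sensitivity = −174 + 10 log₁₀(B) + NF + SNR_min
= −174 + 72.43 + 11.4 + 13.5
= −76.67 dBm → −76.7 dBm

−76.7 dBm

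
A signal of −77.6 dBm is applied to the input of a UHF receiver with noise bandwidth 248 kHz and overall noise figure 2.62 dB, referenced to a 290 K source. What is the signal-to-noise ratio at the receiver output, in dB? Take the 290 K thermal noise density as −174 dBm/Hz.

Noise floor: N = −174 + 10 log₁₀(B) + NF
10 log₁₀(2.48×10⁵) = 53.94 dB
N = −174 + 53.94 + 2.62 = −117.44 dBm
SNR = P_sig − N = −77.6 − (−117.44) = 39.84 dB → 39.8 dB

39.8 dB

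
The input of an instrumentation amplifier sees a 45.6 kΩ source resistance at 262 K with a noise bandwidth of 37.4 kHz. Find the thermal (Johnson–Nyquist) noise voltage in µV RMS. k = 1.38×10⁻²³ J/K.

4.97 µV

V_n = √(4kTRB)
4kTRB = 4 × 1.38×10⁻²³ × 262 × 4.56×10⁴ × 3.74×10⁴ = 2.47×10⁻¹¹ V²
V_n = √(2.47×10⁻¹¹) = 4.97×10⁻⁶ V = 4.97 µV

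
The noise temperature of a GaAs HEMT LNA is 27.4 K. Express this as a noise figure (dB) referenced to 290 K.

F = 1 + T_e/T₀ = 1 + 27.4/290 = 1.09448
NF = 10 log₁₀(1.09448) = 0.392 dB

0.392 dB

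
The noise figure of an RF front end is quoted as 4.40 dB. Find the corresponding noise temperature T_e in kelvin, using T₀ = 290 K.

F = 10^(4.40/10) = 2.75423
T_e = (F − 1)·T₀ = (2.75423 − 1) × 290 = 509 K

509 K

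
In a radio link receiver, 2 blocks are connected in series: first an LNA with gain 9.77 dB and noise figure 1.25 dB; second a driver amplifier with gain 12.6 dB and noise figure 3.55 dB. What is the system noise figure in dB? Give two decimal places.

1.66 dB

Convert to linear (a loss of L dB is a gain of −L dB): F_i = 10^(NF_i/10), G_i = 10^(G_i,dB/10)
  Stage 1: F_1 = 10^(1.25/10) = 1.334, G_1 = 10^(9.77/10) = 9.484
  Stage 2: F_2 = 10^(3.55/10) = 2.265, G_2 = 10^(12.6/10) = 18.20
Friis cascade:
  F = 1.334 + (2.265 − 1)/9.484 = 1.467
NF = 10 log₁₀(1.467) = 1.66 dB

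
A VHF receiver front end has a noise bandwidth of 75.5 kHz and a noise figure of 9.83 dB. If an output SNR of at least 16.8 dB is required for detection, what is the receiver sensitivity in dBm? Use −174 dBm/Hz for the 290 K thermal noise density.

Sensitivity = −174 + 10 log₁₀(B) + NF + SNR_min
= −174 + 48.78 + 9.83 + 16.8
= −98.59 dBm → −98.6 dBm

−98.6 dBm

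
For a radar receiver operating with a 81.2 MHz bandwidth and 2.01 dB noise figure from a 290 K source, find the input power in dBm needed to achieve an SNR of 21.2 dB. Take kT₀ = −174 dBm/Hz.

Sensitivity = −174 + 10 log₁₀(B) + NF + SNR_min
= −174 + 79.1 + 2.01 + 21.2
= −71.69 dBm → −71.7 dBm

−71.7 dBm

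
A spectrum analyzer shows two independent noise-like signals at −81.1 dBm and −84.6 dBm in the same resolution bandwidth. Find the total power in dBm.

−79.5 dBm

Convert to linear, add, convert back:
P₁ = 7.76×10⁻¹² W, P₂ = 3.47×10⁻¹² W
P_tot = 1.12×10⁻¹¹ W → 10 log₁₀(P_tot / 10⁻³) = −79.5 dBm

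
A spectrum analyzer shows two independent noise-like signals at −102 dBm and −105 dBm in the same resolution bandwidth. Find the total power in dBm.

Convert to linear, add, convert back:
P₁ = 6.31×10⁻¹⁴ W, P₂ = 3.16×10⁻¹⁴ W
P_tot = 9.47×10⁻¹⁴ W → 10 log₁₀(P_tot / 10⁻³) = −100.2 dBm

−100.2 dBm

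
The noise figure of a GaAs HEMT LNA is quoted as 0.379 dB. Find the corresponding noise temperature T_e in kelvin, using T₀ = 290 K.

F = 10^(0.379/10) = 1.09119
T_e = (F − 1)·T₀ = (1.09119 − 1) × 290 = 26.4 K

26.4 K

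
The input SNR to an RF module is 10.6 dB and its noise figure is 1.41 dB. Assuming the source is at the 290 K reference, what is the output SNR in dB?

9.19 dB

By definition F = SNR_in/SNR_out, so in dB: SNR_out = SNR_in − NF
SNR_out = 10.6 − 1.41 = 9.19 dB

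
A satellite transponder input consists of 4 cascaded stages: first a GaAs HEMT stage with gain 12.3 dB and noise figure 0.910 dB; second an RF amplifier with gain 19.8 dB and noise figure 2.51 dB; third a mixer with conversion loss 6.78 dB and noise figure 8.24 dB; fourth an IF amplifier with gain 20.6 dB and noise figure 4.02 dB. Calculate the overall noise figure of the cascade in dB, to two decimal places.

1.10 dB

Convert to linear (a loss of L dB is a gain of −L dB): F_i = 10^(NF_i/10), G_i = 10^(G_i,dB/10)
  Stage 1: F_1 = 10^(0.910/10) = 1.233, G_1 = 10^(12.3/10) = 16.98
  Stage 2: F_2 = 10^(2.51/10) = 1.782, G_2 = 10^(19.8/10) = 95.50
  Stage 3: F_3 = 10^(8.24/10) = 6.668, G_3 = 10^(−6.78/10) = 0.2099
  Stage 4: F_4 = 10^(4.02/10) = 2.523, G_4 = 10^(20.6/10) = 114.8
Friis cascade:
  F = 1.233 + (1.782 − 1)/16.98 + (6.668 − 1)/1622 + (2.523 − 1)/340.4 = 1.287
NF = 10 log₁₀(1.287) = 1.10 dB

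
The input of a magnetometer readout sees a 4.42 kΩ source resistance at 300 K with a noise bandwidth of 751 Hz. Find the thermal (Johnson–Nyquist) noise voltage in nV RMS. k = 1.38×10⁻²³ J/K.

234 nV

V_n = √(4kTRB)
4kTRB = 4 × 1.38×10⁻²³ × 300 × 4.42×10³ × 7.51×10² = 5.50×10⁻¹⁴ V²
V_n = √(5.50×10⁻¹⁴) = 2.34×10⁻⁷ V = 234 nV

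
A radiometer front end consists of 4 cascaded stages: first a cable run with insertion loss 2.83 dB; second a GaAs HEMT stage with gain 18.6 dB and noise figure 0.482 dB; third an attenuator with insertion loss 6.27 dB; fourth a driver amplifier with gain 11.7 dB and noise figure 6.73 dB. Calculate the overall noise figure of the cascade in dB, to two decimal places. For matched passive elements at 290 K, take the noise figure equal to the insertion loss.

Convert to linear (a loss of L dB is a gain of −L dB): F_i = 10^(NF_i/10), G_i = 10^(G_i,dB/10)
  Stage 1: F_1 = 10^(2.83/10) = 1.919, G_1 = 10^(−2.83/10) = 0.5212
  Stage 2: F_2 = 10^(0.482/10) = 1.117, G_2 = 10^(18.6/10) = 72.44
  Stage 3: F_3 = 10^(6.27/10) = 4.236, G_3 = 10^(−6.27/10) = 0.2360
  Stage 4: F_4 = 10^(6.73/10) = 4.710, G_4 = 10^(11.7/10) = 14.79
Friis cascade:
  F = 1.919 + (1.117 − 1)/0.5212 + (4.236 − 1)/37.76 + (4.710 − 1)/8.913 = 2.646
NF = 10 log₁₀(2.646) = 4.23 dB

4.23 dB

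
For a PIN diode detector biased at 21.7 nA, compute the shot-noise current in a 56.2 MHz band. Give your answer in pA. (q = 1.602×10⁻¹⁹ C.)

625 pA

I_n = √(2qI·B)
2qI·B = 2 × 1.602×10⁻¹⁹ × 2.17×10⁻⁸ × 5.62×10⁷ = 3.91×10⁻¹⁹ A²
I_n = √(3.91×10⁻¹⁹) = 6.25×10⁻¹⁰ A = 625 pA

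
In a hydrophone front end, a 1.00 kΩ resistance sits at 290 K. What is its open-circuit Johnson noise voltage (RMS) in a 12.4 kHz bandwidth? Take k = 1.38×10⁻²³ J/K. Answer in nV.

446 nV

V_n = √(4kTRB)
4kTRB = 4 × 1.38×10⁻²³ × 290 × 1.00×10³ × 1.24×10⁴ = 1.98×10⁻¹³ V²
V_n = √(1.98×10⁻¹³) = 4.46×10⁻⁷ V = 446 nV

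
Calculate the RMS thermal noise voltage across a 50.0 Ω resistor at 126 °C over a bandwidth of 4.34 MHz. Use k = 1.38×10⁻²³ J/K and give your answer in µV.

T = 126 °C + 273.15 = 399.15 K
V_n = √(4kTRB)
4kTRB = 4 × 1.38×10⁻²³ × 399.15 × 5.00×10¹ × 4.34×10⁶ = 4.78×10⁻¹² V²
V_n = √(4.78×10⁻¹²) = 2.19×10⁻⁶ V = 2.19 µV

2.19 µV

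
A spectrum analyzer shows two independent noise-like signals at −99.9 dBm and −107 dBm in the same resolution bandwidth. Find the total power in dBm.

−99.1 dBm

Convert to linear, add, convert back:
P₁ = 1.02×10⁻¹³ W, P₂ = 2.00×10⁻¹⁴ W
P_tot = 1.22×10⁻¹³ W → 10 log₁₀(P_tot / 10⁻³) = −99.1 dBm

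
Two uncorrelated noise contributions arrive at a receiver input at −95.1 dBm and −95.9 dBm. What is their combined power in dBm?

−92.5 dBm

Convert to linear, add, convert back:
P₁ = 3.09×10⁻¹³ W, P₂ = 2.57×10⁻¹³ W
P_tot = 5.66×10⁻¹³ W → 10 log₁₀(P_tot / 10⁻³) = −92.5 dBm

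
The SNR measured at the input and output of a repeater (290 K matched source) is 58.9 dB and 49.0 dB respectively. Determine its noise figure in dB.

9.9 dB

NF (dB) = SNR_in(dB) − SNR_out(dB) when the source is at T₀
NF = 58.9 − 49.0 = 9.9 dB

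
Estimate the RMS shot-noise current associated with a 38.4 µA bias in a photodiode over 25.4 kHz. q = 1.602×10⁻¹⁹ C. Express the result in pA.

I_n = √(2qI·B)
2qI·B = 2 × 1.602×10⁻¹⁹ × 3.84×10⁻⁵ × 2.54×10⁴ = 3.13×10⁻¹⁹ A²
I_n = √(3.13×10⁻¹⁹) = 5.59×10⁻¹⁰ A = 559 pA

559 pA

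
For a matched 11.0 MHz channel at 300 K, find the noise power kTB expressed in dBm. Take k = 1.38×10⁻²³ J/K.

P_n = kTB = 1.38×10⁻²³ × 300 × 1.10×10⁷ = 4.55×10⁻¹⁴ W
In dBm: 10 log₁₀(4.55×10⁻¹⁴ / 10⁻³) = −103.4 dBm

−103.4 dBm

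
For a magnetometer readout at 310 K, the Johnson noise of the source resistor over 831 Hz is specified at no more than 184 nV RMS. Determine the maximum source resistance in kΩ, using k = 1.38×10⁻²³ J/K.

2.38 kΩ

Johnson–Nyquist: V_n = √(4kTRB) ⇒ R = V_n² / (4kTB)
4kTB = 4 × 1.38×10⁻²³ × 310 × 8.31×10² = 1.42×10⁻¹⁷
R = (1.84×10⁻⁷)² / 1.42×10⁻¹⁷ = 2.38×10³ Ω = 2.38 kΩ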